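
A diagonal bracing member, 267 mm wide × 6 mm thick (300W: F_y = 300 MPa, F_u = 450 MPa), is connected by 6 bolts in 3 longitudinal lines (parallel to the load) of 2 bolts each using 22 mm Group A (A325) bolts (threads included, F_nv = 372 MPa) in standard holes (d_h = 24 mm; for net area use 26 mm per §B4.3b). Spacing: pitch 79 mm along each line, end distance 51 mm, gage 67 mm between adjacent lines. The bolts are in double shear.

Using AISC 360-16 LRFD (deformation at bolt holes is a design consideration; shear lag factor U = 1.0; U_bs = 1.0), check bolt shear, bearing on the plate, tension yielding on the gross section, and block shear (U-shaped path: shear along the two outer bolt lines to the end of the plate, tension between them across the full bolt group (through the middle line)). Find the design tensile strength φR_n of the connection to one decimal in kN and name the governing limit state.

Bolt shear: A_b = π(22)²/4 = 380.13 mm². φR_n = 0.75 × 372 × 380.13 × 6 × 2 = 1272.7 kN.
Bearing (6 mm plate, F_u = 450 MPa): end bolts L_c = 51 − 24/2 = 39, R_n = min(1.2×39×6×450, 2.4×22×6×450) = 126.36 kN/bolt; interior L_c = 79 − 24 = 55, R_n = 142.56 kN/bolt. φR_n = 0.75 × (3×126.36 + 3×142.56) = 605.1 kN.
Tension yield (gross): A_g = 267×6 = 1602 mm². φR_n = 0.90 × 300 × 1602 = 432.5 kN.
Block shear: shear path 2×[51+1×79] = 2×130 mm, A_gv = 1560, A_nv = 2×(130 − 1.5×26)×6 = 1092 mm²; tension across gage: (134 − 2×26)×6 = 492 mm². R_n = min(0.6×450×1092, 0.6×300×1560) + 1.0×450×492 = min(294.84, 280.8) + 221.4 = 502.2 kN. φR_n = 0.75 × 502.2 = 376.7 kN.
Governing: min(1272.7, 605.1, 432.5, 376.7) = 376.7 kN → block shear.

376.7 kN (block shear governs)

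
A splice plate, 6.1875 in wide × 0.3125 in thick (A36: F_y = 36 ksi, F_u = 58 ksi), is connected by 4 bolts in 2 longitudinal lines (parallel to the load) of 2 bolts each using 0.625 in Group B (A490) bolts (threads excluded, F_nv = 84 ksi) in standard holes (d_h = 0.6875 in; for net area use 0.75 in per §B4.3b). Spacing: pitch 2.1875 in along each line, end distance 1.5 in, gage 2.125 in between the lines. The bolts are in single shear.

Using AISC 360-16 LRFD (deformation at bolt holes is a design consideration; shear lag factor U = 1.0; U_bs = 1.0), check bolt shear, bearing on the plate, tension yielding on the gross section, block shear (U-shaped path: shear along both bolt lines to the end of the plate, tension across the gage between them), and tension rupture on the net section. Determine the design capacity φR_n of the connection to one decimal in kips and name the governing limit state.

56.0 kips (block shear governs)

Bolt shear: A_b = π(0.625)²/4 = 0.3068 in². φR_n = 0.75 × 84 × 0.3068 × 4 × 1 = 77.3 kips.
Bearing (0.3125 in plate, F_u = 58 ksi): end bolts L_c = 1.5 − 0.6875/2 = 1.15625, R_n = min(1.2×1.15625×0.3125×58, 2.4×0.625×0.3125×58) = 25.148 kips/bolt; interior L_c = 2.1875 − 0.6875 = 1.5, R_n = 27.188 kips/bolt. φR_n = 0.75 × (2×25.148 + 2×27.188) = 78.5 kips.
Tension yield (gross): A_g = 6.1875×0.3125 = 1.9336 in². φR_n = 0.90 × 36 × 1.9336 = 62.6 kips.
Block shear: shear path 2×[1.5+1×2.1875] = 2×3.6875 in, A_gv = 2.3047, A_nv = 2×(3.6875 − 1.5×0.75)×0.3125 = 1.6016 in²; tension across gage: (2.125 − 1×0.75)×0.3125 = 0.42969 in². R_n = min(0.6×58×1.6016, 0.6×36×2.3047) + 1.0×58×0.42969 = min(55.736, 49.782) + 24.922 = 74.704 kips. φR_n = 0.75 × 74.704 = 56.0 kips.
Tension rupture (net): A_n = (6.1875 − 2×0.75)×0.3125 = 1.4648 in² (U = 1.0, A_e = A_n). φR_n = 0.75 × 58 × 1.4648 = 63.7 kips.
Governing: min(77.3, 78.5, 62.6, 56.0, 63.7) = 56.0 kips → block shear.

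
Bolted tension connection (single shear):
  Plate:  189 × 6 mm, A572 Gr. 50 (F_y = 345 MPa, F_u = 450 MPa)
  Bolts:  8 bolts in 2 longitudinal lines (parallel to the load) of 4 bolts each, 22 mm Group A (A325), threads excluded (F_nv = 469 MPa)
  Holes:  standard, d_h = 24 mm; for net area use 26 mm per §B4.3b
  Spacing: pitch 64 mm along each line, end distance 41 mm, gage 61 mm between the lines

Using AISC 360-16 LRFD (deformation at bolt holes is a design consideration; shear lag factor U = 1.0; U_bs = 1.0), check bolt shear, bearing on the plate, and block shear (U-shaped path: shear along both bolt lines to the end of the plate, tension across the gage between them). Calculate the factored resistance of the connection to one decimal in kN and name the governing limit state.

Bolt shear: A_b = π(22)²/4 = 380.13 mm². φR_n = 0.75 × 469 × 380.13 × 8 × 1 = 1069.7 kN.
Bearing (6 mm plate, F_u = 450 MPa): end bolts L_c = 41 − 24/2 = 29, R_n = min(1.2×29×6×450, 2.4×22×6×450) = 93.96 kN/bolt; interior L_c = 64 − 24 = 40, R_n = 129.6 kN/bolt. φR_n = 0.75 × (2×93.96 + 6×129.6) = 724.1 kN.
Block shear: shear path 2×[41+3×64] = 2×233 mm, A_gv = 2796, A_nv = 2×(233 − 3.5×26)×6 = 1704 mm²; tension across gage: (61 − 1×26)×6 = 210 mm². R_n = min(0.6×450×1704, 0.6×345×2796) + 1.0×450×210 = min(460.08, 578.77) + 94.5 = 554.58 kN. φR_n = 0.75 × 554.58 = 415.9 kN.
Governing: min(1069.7, 724.1, 415.9) = 415.9 kN → block shear.

415.9 kN (block shear governs)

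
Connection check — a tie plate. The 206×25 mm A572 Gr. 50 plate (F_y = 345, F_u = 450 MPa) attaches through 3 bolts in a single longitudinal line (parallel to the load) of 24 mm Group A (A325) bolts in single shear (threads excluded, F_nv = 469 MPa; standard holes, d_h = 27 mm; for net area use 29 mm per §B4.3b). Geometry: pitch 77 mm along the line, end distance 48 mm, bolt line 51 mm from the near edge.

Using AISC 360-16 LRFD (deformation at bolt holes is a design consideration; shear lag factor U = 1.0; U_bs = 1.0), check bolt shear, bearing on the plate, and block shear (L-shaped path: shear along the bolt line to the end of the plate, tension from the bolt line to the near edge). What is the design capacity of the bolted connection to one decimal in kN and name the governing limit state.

Bolt shear: A_b = π(24)²/4 = 452.39 mm². φR_n = 0.75 × 469 × 452.39 × 3 × 1 = 477.4 kN.
Bearing (25 mm plate, F_u = 450 MPa): end bolts L_c = 48 − 27/2 = 34.5, R_n = min(1.2×34.5×25×450, 2.4×24×25×450) = 465.75 kN/bolt; interior L_c = 77 − 27 = 50, R_n = 648 kN/bolt. φR_n = 0.75 × (1×465.75 + 2×648) = 1321.3 kN.
Block shear: shear path 1×[48+2×77] = 1×202 mm, A_gv = 5050, A_nv = 1×(202 − 2.5×29)×25 = 3237.5 mm²; tension to near edge: (51 − 0.5×29)×25 = 912.5 mm². R_n = min(0.6×450×3237.5, 0.6×345×5050) + 1.0×450×912.5 = min(874.13, 1045.4) + 410.63 = 1284.8 kN. φR_n = 0.75 × 1284.8 = 963.6 kN.
Governing: min(477.4, 1321.3, 963.6) = 477.4 kN → bolt shear.

477.4 kN (bolt shear governs)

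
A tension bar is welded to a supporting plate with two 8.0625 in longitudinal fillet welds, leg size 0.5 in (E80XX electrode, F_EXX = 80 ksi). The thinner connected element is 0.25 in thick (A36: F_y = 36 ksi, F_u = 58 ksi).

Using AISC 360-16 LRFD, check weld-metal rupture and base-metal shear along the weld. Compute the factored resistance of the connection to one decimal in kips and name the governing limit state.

87.1 kips (base-metal shear governs)

Weld metal: throat = 0.707×0.5 = 0.3535 in, L = 2×8.0625 = 16.125 in. φR_n = 0.75 × 0.6 × 80 × 0.3535 × 16.125 = 205.2 kips.
Base metal shear (0.25 in plate): yield φR_n = 1.0×0.6×36×0.25×16.125 = 87.1 kips; rupture φR_n = 0.75×0.6×58×0.25×16.125 = 105.2 kips; take 87.1 kips (yield).
Governing: min(205.2, 87.1) = 87.1 kips → base-metal shear.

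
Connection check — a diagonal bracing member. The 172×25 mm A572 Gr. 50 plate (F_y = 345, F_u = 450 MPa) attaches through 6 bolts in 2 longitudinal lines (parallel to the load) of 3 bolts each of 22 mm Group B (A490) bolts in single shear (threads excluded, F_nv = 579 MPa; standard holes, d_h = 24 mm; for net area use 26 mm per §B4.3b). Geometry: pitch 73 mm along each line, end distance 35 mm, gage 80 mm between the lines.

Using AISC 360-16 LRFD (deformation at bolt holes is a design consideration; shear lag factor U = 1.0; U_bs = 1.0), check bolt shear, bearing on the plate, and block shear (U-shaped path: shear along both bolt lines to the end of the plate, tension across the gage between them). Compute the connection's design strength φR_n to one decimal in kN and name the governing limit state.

990.4 kN (bolt shear governs)

Bolt shear: A_b = π(22)²/4 = 380.13 mm². φR_n = 0.75 × 579 × 380.13 × 6 × 1 = 990.4 kN.
Bearing (25 mm plate, F_u = 450 MPa): end bolts L_c = 35 − 24/2 = 23, R_n = min(1.2×23×25×450, 2.4×22×25×450) = 310.5 kN/bolt; interior L_c = 73 − 24 = 49, R_n = 594 kN/bolt. φR_n = 0.75 × (2×310.5 + 4×594) = 2247.8 kN.
Block shear: shear path 2×[35+2×73] = 2×181 mm, A_gv = 9050, A_nv = 2×(181 − 2.5×26)×25 = 5800 mm²; tension across gage: (80 − 1×26)×25 = 1350 mm². R_n = min(0.6×450×5800, 0.6×345×9050) + 1.0×450×1350 = min(1566, 1873.4) + 607.5 = 2173.5 kN. φR_n = 0.75 × 2173.5 = 1630.1 kN.
Governing: min(990.4, 2247.8, 1630.1) = 990.4 kN → bolt shear.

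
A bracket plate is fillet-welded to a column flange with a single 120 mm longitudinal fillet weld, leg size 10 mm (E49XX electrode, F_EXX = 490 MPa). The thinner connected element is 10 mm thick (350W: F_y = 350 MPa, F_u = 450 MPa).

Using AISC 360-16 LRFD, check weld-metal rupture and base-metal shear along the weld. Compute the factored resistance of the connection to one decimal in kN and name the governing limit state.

Weld metal: throat = 0.707×10 = 7.07 mm, L = 120 mm. φR_n = 0.75 × 0.6 × 490 × 7.07 × 120 = 187.1 kN.
Base metal shear (10 mm plate): yield φR_n = 1.0×0.6×350×10×120 = 252.0 kN; rupture φR_n = 0.75×0.6×450×10×120 = 243.0 kN; take 243.0 kN (rupture).
Governing: min(187.1, 243.0) = 187.1 kN → weld metal.

187.1 kN (weld metal governs)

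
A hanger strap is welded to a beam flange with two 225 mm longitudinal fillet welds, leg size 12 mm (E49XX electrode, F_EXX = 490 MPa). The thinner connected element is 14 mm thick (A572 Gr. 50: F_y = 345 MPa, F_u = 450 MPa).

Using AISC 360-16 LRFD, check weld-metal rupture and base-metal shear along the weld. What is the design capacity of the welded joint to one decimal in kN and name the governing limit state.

841.8 kN (weld metal governs)

Weld metal: throat = 0.707×12 = 8.484 mm, L = 2×225 = 450 mm. φR_n = 0.75 × 0.6 × 490 × 8.484 × 450 = 841.8 kN.
Base metal shear (14 mm plate): yield φR_n = 1.0×0.6×345×14×450 = 1304.1 kN; rupture φR_n = 0.75×0.6×450×14×450 = 1275.8 kN; take 1275.8 kN (rupture).
Governing: min(841.8, 1275.8) = 841.8 kN → weld metal.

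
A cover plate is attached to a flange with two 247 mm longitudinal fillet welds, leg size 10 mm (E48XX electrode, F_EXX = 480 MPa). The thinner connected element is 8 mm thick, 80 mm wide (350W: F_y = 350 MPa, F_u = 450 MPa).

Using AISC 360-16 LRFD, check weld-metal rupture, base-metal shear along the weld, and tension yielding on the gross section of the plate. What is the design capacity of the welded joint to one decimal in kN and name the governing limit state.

Weld metal: throat = 0.707×10 = 7.07 mm, L = 2×247 = 494 mm. φR_n = 0.75 × 0.6 × 480 × 7.07 × 494 = 754.4 kN.
Base metal shear (8 mm plate): yield φR_n = 1.0×0.6×350×8×494 = 829.9 kN; rupture φR_n = 0.75×0.6×450×8×494 = 800.3 kN; take 800.3 kN (rupture).
Tension yield (gross): A_g = 80×8 = 640 mm². φR_n = 0.90 × 350 × 640 = 201.6 kN.
Governing: min(754.4, 800.3, 201.6) = 201.6 kN → gross-section yield.

201.6 kN (gross-section yield governs)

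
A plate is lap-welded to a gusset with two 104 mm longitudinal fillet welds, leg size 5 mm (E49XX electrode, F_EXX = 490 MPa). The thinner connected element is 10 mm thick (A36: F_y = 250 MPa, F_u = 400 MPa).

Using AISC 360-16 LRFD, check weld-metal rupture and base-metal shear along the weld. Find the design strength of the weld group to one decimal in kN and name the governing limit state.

Weld metal: throat = 0.707×5 = 3.535 mm, L = 2×104 = 208 mm. φR_n = 0.75 × 0.6 × 490 × 3.535 × 208 = 162.1 kN.
Base metal shear (10 mm plate): yield φR_n = 1.0×0.6×250×10×208 = 312.0 kN; rupture φR_n = 0.75×0.6×400×10×208 = 374.4 kN; take 312.0 kN (yield).
Governing: min(162.1, 312.0) = 162.1 kN → weld metal.

162.1 kN (weld metal governs)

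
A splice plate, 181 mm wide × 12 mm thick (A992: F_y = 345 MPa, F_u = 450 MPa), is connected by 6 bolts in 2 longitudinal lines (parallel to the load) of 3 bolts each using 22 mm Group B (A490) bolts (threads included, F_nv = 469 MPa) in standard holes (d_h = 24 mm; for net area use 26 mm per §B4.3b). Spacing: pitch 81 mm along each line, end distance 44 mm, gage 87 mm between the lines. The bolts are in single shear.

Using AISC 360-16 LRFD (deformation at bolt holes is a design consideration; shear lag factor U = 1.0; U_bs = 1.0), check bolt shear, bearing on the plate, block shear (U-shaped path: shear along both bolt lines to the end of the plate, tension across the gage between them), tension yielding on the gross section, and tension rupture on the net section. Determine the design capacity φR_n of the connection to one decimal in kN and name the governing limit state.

522.5 kN (net-section rupture governs)

Bolt shear: A_b = π(22)²/4 = 380.13 mm². φR_n = 0.75 × 469 × 380.13 × 6 × 1 = 802.3 kN.
Bearing (12 mm plate, F_u = 450 MPa): end bolts L_c = 44 − 24/2 = 32, R_n = min(1.2×32×12×450, 2.4×22×12×450) = 207.36 kN/bolt; interior L_c = 81 − 24 = 57, R_n = 285.12 kN/bolt. φR_n = 0.75 × (2×207.36 + 4×285.12) = 1166.4 kN.
Block shear: shear path 2×[44+2×81] = 2×206 mm, A_gv = 4944, A_nv = 2×(206 − 2.5×26)×12 = 3384 mm²; tension across gage: (87 − 1×26)×12 = 732 mm². R_n = min(0.6×450×3384, 0.6×345×4944) + 1.0×450×732 = min(913.68, 1023.4) + 329.4 = 1243.1 kN. φR_n = 0.75 × 1243.1 = 932.3 kN.
Tension yield (gross): A_g = 181×12 = 2172 mm². φR_n = 0.90 × 345 × 2172 = 674.4 kN.
Tension rupture (net): A_n = (181 − 2×26)×12 = 1548 mm² (U = 1.0, A_e = A_n). φR_n = 0.75 × 450 × 1548 = 522.5 kN.
Governing: min(802.3, 1166.4, 932.3, 674.4, 522.5) = 522.5 kN → net-section rupture.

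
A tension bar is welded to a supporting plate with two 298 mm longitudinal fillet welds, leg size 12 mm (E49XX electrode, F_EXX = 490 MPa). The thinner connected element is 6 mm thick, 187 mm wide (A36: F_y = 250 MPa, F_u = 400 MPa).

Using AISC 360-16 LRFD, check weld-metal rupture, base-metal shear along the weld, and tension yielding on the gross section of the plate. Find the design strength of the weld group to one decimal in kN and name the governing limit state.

Weld metal: throat = 0.707×12 = 8.484 mm, L = 2×298 = 596 mm. φR_n = 0.75 × 0.6 × 490 × 8.484 × 596 = 1115.0 kN.
Base metal shear (6 mm plate): yield φR_n = 1.0×0.6×250×6×596 = 536.4 kN; rupture φR_n = 0.75×0.6×400×6×596 = 643.7 kN; take 536.4 kN (yield).
Tension yield (gross): A_g = 187×6 = 1122 mm². φR_n = 0.90 × 250 × 1122 = 252.5 kN.
Governing: min(1115.0, 536.4, 252.5) = 252.5 kN → gross-section yield.

252.5 kN (gross-section yield governs)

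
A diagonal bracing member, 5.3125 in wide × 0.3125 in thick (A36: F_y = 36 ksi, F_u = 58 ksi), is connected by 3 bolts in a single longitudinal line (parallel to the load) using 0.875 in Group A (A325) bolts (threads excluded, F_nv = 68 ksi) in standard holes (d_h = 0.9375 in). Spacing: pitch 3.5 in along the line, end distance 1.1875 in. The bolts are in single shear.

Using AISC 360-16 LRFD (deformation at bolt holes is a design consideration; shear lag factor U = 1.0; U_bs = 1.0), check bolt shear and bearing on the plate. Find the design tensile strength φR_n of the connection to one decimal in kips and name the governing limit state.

Bolt shear: A_b = π(0.875)²/4 = 0.60132 in². φR_n = 0.75 × 68 × 0.60132 × 3 × 1 = 92.0 kips.
Bearing (0.3125 in plate, F_u = 58 ksi): end bolts L_c = 1.1875 − 0.9375/2 = 0.71875, R_n = min(1.2×0.71875×0.3125×58, 2.4×0.875×0.3125×58) = 15.633 kips/bolt; interior L_c = 3.5 − 0.9375 = 2.5625, R_n = 38.063 kips/bolt. φR_n = 0.75 × (1×15.633 + 2×38.063) = 68.8 kips.
Governing: min(92.0, 68.8) = 68.8 kips → bearing.

68.8 kips (bearing governs)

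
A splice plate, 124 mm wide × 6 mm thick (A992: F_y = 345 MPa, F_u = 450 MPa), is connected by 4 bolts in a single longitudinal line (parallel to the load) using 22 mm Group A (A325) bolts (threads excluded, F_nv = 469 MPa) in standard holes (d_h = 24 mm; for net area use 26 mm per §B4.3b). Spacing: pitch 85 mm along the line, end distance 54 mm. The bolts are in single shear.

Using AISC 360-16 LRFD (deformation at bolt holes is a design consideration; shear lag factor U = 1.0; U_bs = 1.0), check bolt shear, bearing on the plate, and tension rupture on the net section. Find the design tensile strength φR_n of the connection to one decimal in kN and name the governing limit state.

198.5 kN (net-section rupture governs)

Bolt shear: A_b = π(22)²/4 = 380.13 mm². φR_n = 0.75 × 469 × 380.13 × 4 × 1 = 534.8 kN.
Bearing (6 mm plate, F_u = 450 MPa): end bolts L_c = 54 − 24/2 = 42, R_n = min(1.2×42×6×450, 2.4×22×6×450) = 136.08 kN/bolt; interior L_c = 85 − 24 = 61, R_n = 142.56 kN/bolt. φR_n = 0.75 × (1×136.08 + 3×142.56) = 422.8 kN.
Tension rupture (net): A_n = (124 − 1×26)×6 = 588 mm² (U = 1.0, A_e = A_n). φR_n = 0.75 × 450 × 588 = 198.5 kN.
Governing: min(534.8, 422.8, 198.5) = 198.5 kN → net-section rupture.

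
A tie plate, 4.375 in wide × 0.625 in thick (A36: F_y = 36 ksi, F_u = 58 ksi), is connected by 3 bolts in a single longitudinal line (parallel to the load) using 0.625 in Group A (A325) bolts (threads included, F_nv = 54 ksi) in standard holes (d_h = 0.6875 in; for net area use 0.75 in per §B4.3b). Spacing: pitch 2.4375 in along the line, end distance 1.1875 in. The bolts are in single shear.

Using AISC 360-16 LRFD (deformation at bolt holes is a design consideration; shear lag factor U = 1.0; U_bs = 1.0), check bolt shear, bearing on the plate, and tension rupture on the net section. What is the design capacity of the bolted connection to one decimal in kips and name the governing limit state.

Bolt shear: A_b = π(0.625)²/4 = 0.3068 in². φR_n = 0.75 × 54 × 0.3068 × 3 × 1 = 37.3 kips.
Bearing (0.625 in plate, F_u = 58 ksi): end bolts L_c = 1.1875 − 0.6875/2 = 0.84375, R_n = min(1.2×0.84375×0.625×58, 2.4×0.625×0.625×58) = 36.703 kips/bolt; interior L_c = 2.4375 − 0.6875 = 1.75, R_n = 54.375 kips/bolt. φR_n = 0.75 × (1×36.703 + 2×54.375) = 109.1 kips.
Tension rupture (net): A_n = (4.375 − 1×0.75)×0.625 = 2.2656 in² (U = 1.0, A_e = A_n). φR_n = 0.75 × 58 × 2.2656 = 98.6 kips.
Governing: min(37.3, 109.1, 98.6) = 37.3 kips → bolt shear.

37.3 kips (bolt shear governs)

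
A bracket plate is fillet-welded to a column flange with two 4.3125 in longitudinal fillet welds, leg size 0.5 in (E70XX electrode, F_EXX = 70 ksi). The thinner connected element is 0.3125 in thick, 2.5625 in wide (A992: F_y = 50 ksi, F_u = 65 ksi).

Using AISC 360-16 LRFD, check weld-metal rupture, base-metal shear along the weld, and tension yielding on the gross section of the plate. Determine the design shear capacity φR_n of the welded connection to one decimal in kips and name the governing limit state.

Weld metal: throat = 0.707×0.5 = 0.3535 in, L = 2×4.3125 = 8.625 in. φR_n = 0.75 × 0.6 × 70 × 0.3535 × 8.625 = 96.0 kips.
Base metal shear (0.3125 in plate): yield φR_n = 1.0×0.6×50×0.3125×8.625 = 80.9 kips; rupture φR_n = 0.75×0.6×65×0.3125×8.625 = 78.8 kips; take 78.8 kips (rupture).
Tension yield (gross): A_g = 2.5625×0.3125 = 0.80078 in². φR_n = 0.90 × 50 × 0.80078 = 36.0 kips.
Governing: min(96.0, 78.8, 36.0) = 36.0 kips → gross-section yield.

36.0 kips (gross-section yield governs)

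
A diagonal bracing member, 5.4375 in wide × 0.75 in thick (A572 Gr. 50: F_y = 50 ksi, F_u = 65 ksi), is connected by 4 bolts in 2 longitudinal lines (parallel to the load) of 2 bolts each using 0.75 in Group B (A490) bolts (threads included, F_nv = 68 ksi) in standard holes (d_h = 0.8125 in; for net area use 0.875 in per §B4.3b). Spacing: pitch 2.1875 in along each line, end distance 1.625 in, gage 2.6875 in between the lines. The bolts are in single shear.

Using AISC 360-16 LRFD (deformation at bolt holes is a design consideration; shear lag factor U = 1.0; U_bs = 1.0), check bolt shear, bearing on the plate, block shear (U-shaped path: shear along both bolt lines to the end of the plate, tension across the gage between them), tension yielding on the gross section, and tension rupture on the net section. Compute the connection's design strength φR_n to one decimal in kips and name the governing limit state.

Bolt shear: A_b = π(0.75)²/4 = 0.44179 in². φR_n = 0.75 × 68 × 0.44179 × 4 × 1 = 90.1 kips.
Bearing (0.75 in plate, F_u = 65 ksi): end bolts L_c = 1.625 − 0.8125/2 = 1.21875, R_n = min(1.2×1.21875×0.75×65, 2.4×0.75×0.75×65) = 71.297 kips/bolt; interior L_c = 2.1875 − 0.8125 = 1.375, R_n = 80.438 kips/bolt. φR_n = 0.75 × (2×71.297 + 2×80.438) = 227.6 kips.
Block shear: shear path 2×[1.625+1×2.1875] = 2×3.8125 in, A_gv = 5.7188, A_nv = 2×(3.8125 − 1.5×0.875)×0.75 = 3.75 in²; tension across gage: (2.6875 − 1×0.875)×0.75 = 1.3594 in². R_n = min(0.6×65×3.75, 0.6×50×5.7188) + 1.0×65×1.3594 = min(146.25, 171.56) + 88.361 = 234.61 kips. φR_n = 0.75 × 234.61 = 176.0 kips.
Tension yield (gross): A_g = 5.4375×0.75 = 4.0781 in². φR_n = 0.90 × 50 × 4.0781 = 183.5 kips.
Tension rupture (net): A_n = (5.4375 − 2×0.875)×0.75 = 2.7656 in² (U = 1.0, A_e = A_n). φR_n = 0.75 × 65 × 2.7656 = 134.8 kips.
Governing: min(90.1, 227.6, 176.0, 183.5, 134.8) = 90.1 kips → bolt shear.

90.1 kips (bolt shear governs)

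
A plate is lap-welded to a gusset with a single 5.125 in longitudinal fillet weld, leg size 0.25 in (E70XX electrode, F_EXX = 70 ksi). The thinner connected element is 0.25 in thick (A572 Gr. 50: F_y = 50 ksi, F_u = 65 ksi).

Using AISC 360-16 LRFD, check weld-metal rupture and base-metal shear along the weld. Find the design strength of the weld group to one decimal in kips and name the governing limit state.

Weld metal: throat = 0.707×0.25 = 0.17675 in, L = 5.125 in. φR_n = 0.75 × 0.6 × 70 × 0.17675 × 5.125 = 28.5 kips.
Base metal shear (0.25 in plate): yield φR_n = 1.0×0.6×50×0.25×5.125 = 38.4 kips; rupture φR_n = 0.75×0.6×65×0.25×5.125 = 37.5 kips; take 37.5 kips (rupture).
Governing: min(28.5, 37.5) = 28.5 kips → weld metal.

28.5 kips (weld metal governs)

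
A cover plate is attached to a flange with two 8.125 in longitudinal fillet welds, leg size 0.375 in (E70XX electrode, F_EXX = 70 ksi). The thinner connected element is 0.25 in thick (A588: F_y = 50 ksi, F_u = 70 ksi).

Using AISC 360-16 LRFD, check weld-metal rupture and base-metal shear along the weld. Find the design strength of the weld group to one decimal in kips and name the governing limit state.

121.9 kips (base-metal shear governs)

Weld metal: throat = 0.707×0.375 = 0.26513 in, L = 2×8.125 = 16.25 in. φR_n = 0.75 × 0.6 × 70 × 0.26513 × 16.25 = 135.7 kips.
Base metal shear (0.25 in plate): yield φR_n = 1.0×0.6×50×0.25×16.25 = 121.9 kips; rupture φR_n = 0.75×0.6×70×0.25×16.25 = 128.0 kips; take 121.9 kips (yield).
Governing: min(135.7, 121.9) = 121.9 kips → base-metal shear.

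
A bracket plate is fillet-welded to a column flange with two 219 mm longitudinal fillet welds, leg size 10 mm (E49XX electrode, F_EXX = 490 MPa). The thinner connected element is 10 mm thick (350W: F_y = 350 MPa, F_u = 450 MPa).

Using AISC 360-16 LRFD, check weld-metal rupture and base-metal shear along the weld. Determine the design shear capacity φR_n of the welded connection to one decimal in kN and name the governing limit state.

682.8 kN (weld metal governs)

Weld metal: throat = 0.707×10 = 7.07 mm, L = 2×219 = 438 mm. φR_n = 0.75 × 0.6 × 490 × 7.07 × 438 = 682.8 kN.
Base metal shear (10 mm plate): yield φR_n = 1.0×0.6×350×10×438 = 919.8 kN; rupture φR_n = 0.75×0.6×450×10×438 = 887.0 kN; take 887.0 kN (rupture).
Governing: min(682.8, 887.0) = 682.8 kN → weld metal.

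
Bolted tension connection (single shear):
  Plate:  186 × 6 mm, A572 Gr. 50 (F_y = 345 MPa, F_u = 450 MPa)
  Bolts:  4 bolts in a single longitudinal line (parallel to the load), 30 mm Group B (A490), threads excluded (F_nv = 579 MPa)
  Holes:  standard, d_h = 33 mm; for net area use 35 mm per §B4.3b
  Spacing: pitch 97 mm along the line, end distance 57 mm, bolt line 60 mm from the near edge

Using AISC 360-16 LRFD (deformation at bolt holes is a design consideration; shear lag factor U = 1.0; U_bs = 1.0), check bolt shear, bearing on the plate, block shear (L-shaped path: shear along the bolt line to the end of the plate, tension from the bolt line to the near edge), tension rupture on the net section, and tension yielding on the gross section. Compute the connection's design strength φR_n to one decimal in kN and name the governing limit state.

Bolt shear: A_b = π(30)²/4 = 706.86 mm². φR_n = 0.75 × 579 × 706.86 × 4 × 1 = 1227.8 kN.
Bearing (6 mm plate, F_u = 450 MPa): end bolts L_c = 57 − 33/2 = 40.5, R_n = min(1.2×40.5×6×450, 2.4×30×6×450) = 131.22 kN/bolt; interior L_c = 97 − 33 = 64, R_n = 194.4 kN/bolt. φR_n = 0.75 × (1×131.22 + 3×194.4) = 535.8 kN.
Block shear: shear path 1×[57+3×97] = 1×348 mm, A_gv = 2088, A_nv = 1×(348 − 3.5×35)×6 = 1353 mm²; tension to near edge: (60 − 0.5×35)×6 = 255 mm². R_n = min(0.6×450×1353, 0.6×345×2088) + 1.0×450×255 = min(365.31, 432.22) + 114.75 = 480.06 kN. φR_n = 0.75 × 480.06 = 360.0 kN.
Tension rupture (net): A_n = (186 − 1×35)×6 = 906 mm² (U = 1.0, A_e = A_n). φR_n = 0.75 × 450 × 906 = 305.8 kN.
Tension yield (gross): A_g = 186×6 = 1116 mm². φR_n = 0.90 × 345 × 1116 = 346.5 kN.
Governing: min(1227.8, 535.8, 360.0, 305.8, 346.5) = 305.8 kN → net-section rupture.

305.8 kN (net-section rupture governs)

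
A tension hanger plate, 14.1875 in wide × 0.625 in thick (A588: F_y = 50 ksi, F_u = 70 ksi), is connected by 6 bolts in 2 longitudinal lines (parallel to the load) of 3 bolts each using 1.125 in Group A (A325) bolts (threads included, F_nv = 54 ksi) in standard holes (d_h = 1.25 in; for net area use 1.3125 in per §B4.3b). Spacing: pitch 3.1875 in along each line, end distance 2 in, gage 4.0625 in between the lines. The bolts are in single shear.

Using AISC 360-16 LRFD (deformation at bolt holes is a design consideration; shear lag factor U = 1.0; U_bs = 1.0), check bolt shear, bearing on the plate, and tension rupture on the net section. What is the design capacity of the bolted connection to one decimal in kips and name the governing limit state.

Bolt shear: A_b = π(1.125)²/4 = 0.99402 in². φR_n = 0.75 × 54 × 0.99402 × 6 × 1 = 241.5 kips.
Bearing (0.625 in plate, F_u = 70 ksi): end bolts L_c = 2 − 1.25/2 = 1.375, R_n = min(1.2×1.375×0.625×70, 2.4×1.125×0.625×70) = 72.188 kips/bolt; interior L_c = 3.1875 − 1.25 = 1.9375, R_n = 101.72 kips/bolt. φR_n = 0.75 × (2×72.188 + 4×101.72) = 413.4 kips.
Tension rupture (net): A_n = (14.1875 − 2×1.3125)×0.625 = 7.2266 in² (U = 1.0, A_e = A_n). φR_n = 0.75 × 70 × 7.2266 = 379.4 kips.
Governing: min(241.5, 413.4, 379.4) = 241.5 kips → bolt shear.

241.5 kips (bolt shear governs)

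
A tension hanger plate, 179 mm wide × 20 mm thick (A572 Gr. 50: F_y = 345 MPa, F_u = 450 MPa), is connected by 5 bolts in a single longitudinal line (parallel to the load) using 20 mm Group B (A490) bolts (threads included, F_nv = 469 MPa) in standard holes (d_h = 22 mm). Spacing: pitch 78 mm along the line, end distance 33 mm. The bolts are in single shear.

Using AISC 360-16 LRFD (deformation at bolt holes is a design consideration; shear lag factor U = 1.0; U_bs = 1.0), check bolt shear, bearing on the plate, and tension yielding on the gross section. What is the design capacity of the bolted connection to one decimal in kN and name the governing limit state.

Bolt shear: A_b = π(20)²/4 = 314.16 mm². φR_n = 0.75 × 469 × 314.16 × 5 × 1 = 552.5 kN.
Bearing (20 mm plate, F_u = 450 MPa): end bolts L_c = 33 − 22/2 = 22, R_n = min(1.2×22×20×450, 2.4×20×20×450) = 237.6 kN/bolt; interior L_c = 78 − 22 = 56, R_n = 432 kN/bolt. φR_n = 0.75 × (1×237.6 + 4×432) = 1474.2 kN.
Tension yield (gross): A_g = 179×20 = 3580 mm². φR_n = 0.90 × 345 × 3580 = 1111.6 kN.
Governing: min(552.5, 1474.2, 1111.6) = 552.5 kN → bolt shear.

552.5 kN (bolt shear governs)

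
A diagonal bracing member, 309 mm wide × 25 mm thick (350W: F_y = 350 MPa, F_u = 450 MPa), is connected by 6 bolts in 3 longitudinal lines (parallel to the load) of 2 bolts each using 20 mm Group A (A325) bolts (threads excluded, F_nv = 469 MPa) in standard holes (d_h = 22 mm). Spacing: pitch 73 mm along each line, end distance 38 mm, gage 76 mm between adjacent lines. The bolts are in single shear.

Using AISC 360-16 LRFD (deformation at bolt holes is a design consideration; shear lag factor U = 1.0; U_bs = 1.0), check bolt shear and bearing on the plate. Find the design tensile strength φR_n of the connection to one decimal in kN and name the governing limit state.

Bolt shear: A_b = π(20)²/4 = 314.16 mm². φR_n = 0.75 × 469 × 314.16 × 6 × 1 = 663.0 kN.
Bearing (25 mm plate, F_u = 450 MPa): end bolts L_c = 38 − 22/2 = 27, R_n = min(1.2×27×25×450, 2.4×20×25×450) = 364.5 kN/bolt; interior L_c = 73 − 22 = 51, R_n = 540 kN/bolt. φR_n = 0.75 × (3×364.5 + 3×540) = 2035.1 kN.
Governing: min(663.0, 2035.1) = 663.0 kN → bolt shear.

663.0 kN (bolt shear governs)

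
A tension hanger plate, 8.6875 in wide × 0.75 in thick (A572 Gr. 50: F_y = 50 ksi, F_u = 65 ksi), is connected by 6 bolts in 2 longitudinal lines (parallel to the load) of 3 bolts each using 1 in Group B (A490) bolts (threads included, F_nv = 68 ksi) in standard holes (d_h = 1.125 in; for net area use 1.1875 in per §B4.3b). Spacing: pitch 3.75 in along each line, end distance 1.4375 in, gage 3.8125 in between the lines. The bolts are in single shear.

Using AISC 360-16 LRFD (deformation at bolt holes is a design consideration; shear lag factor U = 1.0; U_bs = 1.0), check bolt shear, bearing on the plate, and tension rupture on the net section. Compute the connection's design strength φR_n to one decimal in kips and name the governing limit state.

230.8 kips (net-section rupture governs)

Bolt shear: A_b = π(1)²/4 = 0.7854 in². φR_n = 0.75 × 68 × 0.7854 × 6 × 1 = 240.3 kips.
Bearing (0.75 in plate, F_u = 65 ksi): end bolts L_c = 1.4375 − 1.125/2 = 0.875, R_n = min(1.2×0.875×0.75×65, 2.4×1×0.75×65) = 51.188 kips/bolt; interior L_c = 3.75 − 1.125 = 2.625, R_n = 117 kips/bolt. φR_n = 0.75 × (2×51.188 + 4×117) = 427.8 kips.
Tension rupture (net): A_n = (8.6875 − 2×1.1875)×0.75 = 4.7344 in² (U = 1.0, A_e = A_n). φR_n = 0.75 × 65 × 4.7344 = 230.8 kips.
Governing: min(240.3, 427.8, 230.8) = 230.8 kips → net-section rupture.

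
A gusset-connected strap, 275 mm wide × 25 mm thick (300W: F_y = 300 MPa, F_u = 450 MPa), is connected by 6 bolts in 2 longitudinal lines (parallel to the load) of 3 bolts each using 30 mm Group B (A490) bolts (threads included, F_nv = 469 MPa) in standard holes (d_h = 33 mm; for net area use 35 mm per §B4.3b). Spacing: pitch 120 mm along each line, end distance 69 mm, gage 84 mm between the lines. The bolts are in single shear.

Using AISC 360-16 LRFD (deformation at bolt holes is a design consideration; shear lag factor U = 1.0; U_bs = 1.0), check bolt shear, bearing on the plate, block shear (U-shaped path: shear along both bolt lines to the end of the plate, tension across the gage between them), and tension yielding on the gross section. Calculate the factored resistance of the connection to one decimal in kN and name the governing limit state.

Bolt shear: A_b = π(30)²/4 = 706.86 mm². φR_n = 0.75 × 469 × 706.86 × 6 × 1 = 1491.8 kN.
Bearing (25 mm plate, F_u = 450 MPa): end bolts L_c = 69 − 33/2 = 52.5, R_n = min(1.2×52.5×25×450, 2.4×30×25×450) = 708.75 kN/bolt; interior L_c = 120 − 33 = 87, R_n = 810 kN/bolt. φR_n = 0.75 × (2×708.75 + 4×810) = 3493.1 kN.
Block shear: shear path 2×[69+2×120] = 2×309 mm, A_gv = 15450, A_nv = 2×(309 − 2.5×35)×25 = 11075 mm²; tension across gage: (84 − 1×35)×25 = 1225 mm². R_n = min(0.6×450×11075, 0.6×300×15450) + 1.0×450×1225 = min(2990.3, 2781) + 551.25 = 3332.3 kN. φR_n = 0.75 × 3332.3 = 2499.2 kN.
Tension yield (gross): A_g = 275×25 = 6875 mm². φR_n = 0.90 × 300 × 6875 = 1856.3 kN.
Governing: min(1491.8, 3493.1, 2499.2, 1856.3) = 1491.8 kN → bolt shear.

1491.8 kN (bolt shear governs)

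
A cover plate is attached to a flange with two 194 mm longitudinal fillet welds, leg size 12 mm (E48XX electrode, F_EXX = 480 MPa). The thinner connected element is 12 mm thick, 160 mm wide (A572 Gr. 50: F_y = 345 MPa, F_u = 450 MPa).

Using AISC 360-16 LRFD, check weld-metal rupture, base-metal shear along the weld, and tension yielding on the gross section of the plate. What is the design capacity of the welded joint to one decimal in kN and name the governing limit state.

Weld metal: throat = 0.707×12 = 8.484 mm, L = 2×194 = 388 mm. φR_n = 0.75 × 0.6 × 480 × 8.484 × 388 = 711.0 kN.
Base metal shear (12 mm plate): yield φR_n = 1.0×0.6×345×12×388 = 963.8 kN; rupture φR_n = 0.75×0.6×450×12×388 = 942.8 kN; take 942.8 kN (rupture).
Tension yield (gross): A_g = 160×12 = 1920 mm². φR_n = 0.90 × 345 × 1920 = 596.2 kN.
Governing: min(711.0, 942.8, 596.2) = 596.2 kN → gross-section yield.

596.2 kN (gross-section yield governs)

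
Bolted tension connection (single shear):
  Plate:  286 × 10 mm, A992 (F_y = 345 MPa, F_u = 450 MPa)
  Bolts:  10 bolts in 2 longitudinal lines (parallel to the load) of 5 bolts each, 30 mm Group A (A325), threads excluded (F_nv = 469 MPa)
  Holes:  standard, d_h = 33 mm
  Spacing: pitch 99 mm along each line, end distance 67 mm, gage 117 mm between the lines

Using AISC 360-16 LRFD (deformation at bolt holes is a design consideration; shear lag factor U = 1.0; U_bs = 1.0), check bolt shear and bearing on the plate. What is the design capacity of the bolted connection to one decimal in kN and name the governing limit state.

2353.1 kN (bearing governs)

Bolt shear: A_b = π(30)²/4 = 706.86 mm². φR_n = 0.75 × 469 × 706.86 × 10 × 1 = 2486.4 kN.
Bearing (10 mm plate, F_u = 450 MPa): end bolts L_c = 67 − 33/2 = 50.5, R_n = min(1.2×50.5×10×450, 2.4×30×10×450) = 272.7 kN/bolt; interior L_c = 99 − 33 = 66, R_n = 324 kN/bolt. φR_n = 0.75 × (2×272.7 + 8×324) = 2353.1 kN.
Governing: min(2486.4, 2353.1) = 2353.1 kN → bearing.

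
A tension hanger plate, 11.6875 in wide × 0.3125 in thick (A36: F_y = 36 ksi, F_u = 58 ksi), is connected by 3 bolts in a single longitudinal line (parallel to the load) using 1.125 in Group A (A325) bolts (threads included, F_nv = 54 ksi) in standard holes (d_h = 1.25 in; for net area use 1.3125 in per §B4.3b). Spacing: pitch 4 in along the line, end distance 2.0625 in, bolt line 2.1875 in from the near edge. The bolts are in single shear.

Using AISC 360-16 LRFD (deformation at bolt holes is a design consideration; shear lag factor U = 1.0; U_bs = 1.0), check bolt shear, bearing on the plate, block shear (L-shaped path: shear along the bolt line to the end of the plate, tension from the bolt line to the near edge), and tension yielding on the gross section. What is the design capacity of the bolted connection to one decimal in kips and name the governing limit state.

Bolt shear: A_b = π(1.125)²/4 = 0.99402 in². φR_n = 0.75 × 54 × 0.99402 × 3 × 1 = 120.8 kips.
Bearing (0.3125 in plate, F_u = 58 ksi): end bolts L_c = 2.0625 − 1.25/2 = 1.4375, R_n = min(1.2×1.4375×0.3125×58, 2.4×1.125×0.3125×58) = 31.266 kips/bolt; interior L_c = 4 − 1.25 = 2.75, R_n = 48.938 kips/bolt. φR_n = 0.75 × (1×31.266 + 2×48.938) = 96.9 kips.
Block shear: shear path 1×[2.0625+2×4] = 1×10.0625 in, A_gv = 3.1445, A_nv = 1×(10.0625 − 2.5×1.3125)×0.3125 = 2.1191 in²; tension to near edge: (2.1875 − 0.5×1.3125)×0.3125 = 0.47852 in². R_n = min(0.6×58×2.1191, 0.6×36×3.1445) + 1.0×58×0.47852 = min(73.745, 67.921) + 27.754 = 95.675 kips. φR_n = 0.75 × 95.675 = 71.8 kips.
Tension yield (gross): A_g = 11.6875×0.3125 = 3.6523 in². φR_n = 0.90 × 36 × 3.6523 = 118.3 kips.
Governing: min(120.8, 96.9, 71.8, 118.3) = 71.8 kips → block shear.

71.8 kips (block shear governs)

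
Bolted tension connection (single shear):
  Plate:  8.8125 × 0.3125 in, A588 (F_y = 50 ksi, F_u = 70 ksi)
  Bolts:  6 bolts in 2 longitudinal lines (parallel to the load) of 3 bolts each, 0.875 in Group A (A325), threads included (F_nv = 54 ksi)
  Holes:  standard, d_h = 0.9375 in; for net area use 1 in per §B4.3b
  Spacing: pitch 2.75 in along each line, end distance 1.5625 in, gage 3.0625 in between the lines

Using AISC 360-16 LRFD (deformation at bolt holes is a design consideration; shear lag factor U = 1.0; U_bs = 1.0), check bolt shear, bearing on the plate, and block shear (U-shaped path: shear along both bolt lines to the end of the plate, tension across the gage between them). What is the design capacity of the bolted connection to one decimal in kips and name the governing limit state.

123.7 kips (block shear governs)

Bolt shear: A_b = π(0.875)²/4 = 0.60132 in². φR_n = 0.75 × 54 × 0.60132 × 6 × 1 = 146.1 kips.
Bearing (0.3125 in plate, F_u = 70 ksi): end bolts L_c = 1.5625 − 0.9375/2 = 1.09375, R_n = min(1.2×1.09375×0.3125×70, 2.4×0.875×0.3125×70) = 28.711 kips/bolt; interior L_c = 2.75 − 0.9375 = 1.8125, R_n = 45.938 kips/bolt. φR_n = 0.75 × (2×28.711 + 4×45.938) = 180.9 kips.
Block shear: shear path 2×[1.5625+2×2.75] = 2×7.0625 in, A_gv = 4.4141, A_nv = 2×(7.0625 − 2.5×1)×0.3125 = 2.8516 in²; tension across gage: (3.0625 − 1×1)×0.3125 = 0.64453 in². R_n = min(0.6×70×2.8516, 0.6×50×4.4141) + 1.0×70×0.64453 = min(119.77, 132.42) + 45.117 = 164.89 kips. φR_n = 0.75 × 164.89 = 123.7 kips.
Governing: min(146.1, 180.9, 123.7) = 123.7 kips → block shear.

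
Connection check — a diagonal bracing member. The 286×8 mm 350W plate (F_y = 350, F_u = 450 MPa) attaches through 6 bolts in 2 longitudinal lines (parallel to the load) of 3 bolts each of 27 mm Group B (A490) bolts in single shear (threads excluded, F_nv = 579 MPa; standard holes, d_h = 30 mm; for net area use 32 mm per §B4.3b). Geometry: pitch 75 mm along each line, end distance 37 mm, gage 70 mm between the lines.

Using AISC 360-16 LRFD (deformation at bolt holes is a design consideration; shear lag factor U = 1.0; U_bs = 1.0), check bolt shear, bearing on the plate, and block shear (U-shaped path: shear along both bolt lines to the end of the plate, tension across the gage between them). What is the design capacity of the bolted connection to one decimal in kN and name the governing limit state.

449.3 kN (block shear governs)

Bolt shear: A_b = π(27)²/4 = 572.56 mm². φR_n = 0.75 × 579 × 572.56 × 6 × 1 = 1491.8 kN.
Bearing (8 mm plate, F_u = 450 MPa): end bolts L_c = 37 − 30/2 = 22, R_n = min(1.2×22×8×450, 2.4×27×8×450) = 95.04 kN/bolt; interior L_c = 75 − 30 = 45, R_n = 194.4 kN/bolt. φR_n = 0.75 × (2×95.04 + 4×194.4) = 725.8 kN.
Block shear: shear path 2×[37+2×75] = 2×187 mm, A_gv = 2992, A_nv = 2×(187 − 2.5×32)×8 = 1712 mm²; tension across gage: (70 − 1×32)×8 = 304 mm². R_n = min(0.6×450×1712, 0.6×350×2992) + 1.0×450×304 = min(462.24, 628.32) + 136.8 = 599.04 kN. φR_n = 0.75 × 599.04 = 449.3 kN.
Governing: min(1491.8, 725.8, 449.3) = 449.3 kN → block shear.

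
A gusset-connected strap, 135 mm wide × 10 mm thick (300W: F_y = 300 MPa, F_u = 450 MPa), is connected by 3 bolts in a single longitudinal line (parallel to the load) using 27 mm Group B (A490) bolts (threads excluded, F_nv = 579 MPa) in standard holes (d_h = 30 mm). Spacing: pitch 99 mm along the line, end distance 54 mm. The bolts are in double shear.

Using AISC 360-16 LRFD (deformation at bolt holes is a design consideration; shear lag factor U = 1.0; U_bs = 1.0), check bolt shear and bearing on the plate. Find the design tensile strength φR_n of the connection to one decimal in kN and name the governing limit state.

595.4 kN (bearing governs)

Bolt shear: A_b = π(27)²/4 = 572.56 mm². φR_n = 0.75 × 579 × 572.56 × 3 × 2 = 1491.8 kN.
Bearing (10 mm plate, F_u = 450 MPa): end bolts L_c = 54 − 30/2 = 39, R_n = min(1.2×39×10×450, 2.4×27×10×450) = 210.6 kN/bolt; interior L_c = 99 − 30 = 69, R_n = 291.6 kN/bolt. φR_n = 0.75 × (1×210.6 + 2×291.6) = 595.4 kN.
Governing: min(1491.8, 595.4) = 595.4 kN → bearing.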